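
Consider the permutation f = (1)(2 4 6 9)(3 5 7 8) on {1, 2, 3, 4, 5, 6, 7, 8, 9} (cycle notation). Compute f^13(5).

7

5 lies in the 4-cycle (3 5 7 8).
Since the cycle has length 4, f^13 acts on it the same as f^1 (13 mod 4 = 1).
Stepping 1 place around the cycle: 5 → 7.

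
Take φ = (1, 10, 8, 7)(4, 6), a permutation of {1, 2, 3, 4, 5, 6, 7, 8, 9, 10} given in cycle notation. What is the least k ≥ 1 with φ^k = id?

The disjoint cycles have lengths 4, 2, 1, 1, 1, 1.
Since disjoint cycles commute, ord(φ) = lcm(4, 2) = 4.

4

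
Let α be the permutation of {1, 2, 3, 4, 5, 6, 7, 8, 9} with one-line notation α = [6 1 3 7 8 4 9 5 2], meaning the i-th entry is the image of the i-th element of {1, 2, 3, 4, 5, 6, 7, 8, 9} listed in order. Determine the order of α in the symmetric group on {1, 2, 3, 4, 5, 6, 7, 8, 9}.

6

Decomposing into disjoint cycles gives cycle lengths 6, 2, 1.
The order is lcm(6, 2) = 6.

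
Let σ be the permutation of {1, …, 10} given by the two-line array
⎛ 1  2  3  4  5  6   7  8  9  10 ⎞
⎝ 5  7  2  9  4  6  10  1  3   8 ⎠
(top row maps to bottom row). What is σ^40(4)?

Tracing 4 → 9 → … returns to 4 after 9 steps, so 4 lies in a 9-cycle (1 5 4 9 3 2 7 10 8).
Since the cycle has length 9, σ^40 acts on it the same as σ^4 (40 mod 9 = 4).
Stepping 4 places around the cycle: 4 → 9 → 3 → 2 → 7.

7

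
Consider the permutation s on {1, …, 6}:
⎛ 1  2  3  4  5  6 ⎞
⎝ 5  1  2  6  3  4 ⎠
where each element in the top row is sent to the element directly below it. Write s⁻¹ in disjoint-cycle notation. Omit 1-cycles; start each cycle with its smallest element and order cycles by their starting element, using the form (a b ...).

The cycle decomposition of s is (1 5 3 2)(4 6).
The inverse reverses every cycle; in canonical form, s⁻¹ = (1 2 3 5)(4 6).

(1 2 3 5)(4 6)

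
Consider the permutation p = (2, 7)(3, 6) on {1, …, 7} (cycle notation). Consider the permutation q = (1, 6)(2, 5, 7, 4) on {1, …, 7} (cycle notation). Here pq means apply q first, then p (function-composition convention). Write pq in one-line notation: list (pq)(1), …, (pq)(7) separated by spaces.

(pq)(x) = p(q(x)). Computing each image: p(q(1)) = p(6) = 3, p(q(2)) = p(5) = 5, p(q(3)) = p(3) = 6, p(q(4)) = p(2) = 7, p(q(5)) = p(7) = 2, p(q(6)) = p(1) = 1, p(q(7)) = p(4) = 4.
Hence pq = [3 5 6 7 2 1 4].

3 5 6 7 2 1 4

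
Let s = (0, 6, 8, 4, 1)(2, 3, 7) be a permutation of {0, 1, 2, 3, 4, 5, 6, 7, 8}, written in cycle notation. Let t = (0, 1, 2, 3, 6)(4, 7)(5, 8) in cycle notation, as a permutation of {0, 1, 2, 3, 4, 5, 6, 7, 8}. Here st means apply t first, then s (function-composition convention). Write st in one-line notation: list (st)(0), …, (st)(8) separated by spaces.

0 3 7 8 2 4 6 1 5

For each element, apply t then s: 0 → 1 → 0; 1 → 2 → 3; 2 → 3 → 7; 3 → 6 → 8; 4 → 7 → 2; 5 → 8 → 4; 6 → 0 → 6; 7 → 4 → 1; 8 → 5 → 5.
So st in one-line form is 0 3 7 8 2 4 6 1 5.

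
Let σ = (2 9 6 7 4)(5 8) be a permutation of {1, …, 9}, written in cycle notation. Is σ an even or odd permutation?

The cycle lengths are 5, 2, 1, 1.
A cycle of length ℓ contributes ℓ−1 transpositions, so σ is a product of 4 + 1 = 5 transpositions — odd.

odd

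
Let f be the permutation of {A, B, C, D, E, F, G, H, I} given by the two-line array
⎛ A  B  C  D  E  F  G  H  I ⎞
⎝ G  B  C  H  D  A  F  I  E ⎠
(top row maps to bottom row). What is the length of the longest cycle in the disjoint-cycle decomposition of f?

4

Decomposing into disjoint cycles gives (A, G, F)(D, H, I, E); the longest has length 4.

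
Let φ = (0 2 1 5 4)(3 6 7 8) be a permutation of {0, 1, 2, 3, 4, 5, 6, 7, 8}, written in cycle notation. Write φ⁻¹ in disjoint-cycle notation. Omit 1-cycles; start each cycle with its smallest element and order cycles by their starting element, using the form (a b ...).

(0 4 5 1 2)(3 8 7 6)

If φ sends a → b within a cycle, φ⁻¹ sends b → a; equivalently, reverse each cycle.
After reversing and putting each cycle's least element first, φ⁻¹ = (0 4 5 1 2)(3 8 7 6).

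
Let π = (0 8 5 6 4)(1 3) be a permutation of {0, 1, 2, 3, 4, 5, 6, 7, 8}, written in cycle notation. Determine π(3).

In the cycle (1 3), 3 is followed by 1, so π(3) = 1.

1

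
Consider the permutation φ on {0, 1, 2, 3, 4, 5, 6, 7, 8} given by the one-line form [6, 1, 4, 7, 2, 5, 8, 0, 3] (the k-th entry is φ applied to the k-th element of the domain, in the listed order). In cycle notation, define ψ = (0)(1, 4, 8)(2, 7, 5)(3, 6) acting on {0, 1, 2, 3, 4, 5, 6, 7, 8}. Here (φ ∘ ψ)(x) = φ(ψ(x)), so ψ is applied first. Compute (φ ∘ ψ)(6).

First apply ψ: ψ(6) = 3, then φ(3) = 7. Thus (φ ∘ ψ)(6) = 7.

7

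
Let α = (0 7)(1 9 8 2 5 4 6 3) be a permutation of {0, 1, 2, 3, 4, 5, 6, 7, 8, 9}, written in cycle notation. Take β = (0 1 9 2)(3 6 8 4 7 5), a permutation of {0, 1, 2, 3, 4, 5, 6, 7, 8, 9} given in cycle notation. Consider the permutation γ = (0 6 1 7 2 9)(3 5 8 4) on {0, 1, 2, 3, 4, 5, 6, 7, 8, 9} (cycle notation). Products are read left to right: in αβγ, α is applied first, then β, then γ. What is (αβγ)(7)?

7

Apply the permutations in order: α(7) = 0, then β(0) = 1, then γ(1) = 7. So (αβγ)(7) = 7.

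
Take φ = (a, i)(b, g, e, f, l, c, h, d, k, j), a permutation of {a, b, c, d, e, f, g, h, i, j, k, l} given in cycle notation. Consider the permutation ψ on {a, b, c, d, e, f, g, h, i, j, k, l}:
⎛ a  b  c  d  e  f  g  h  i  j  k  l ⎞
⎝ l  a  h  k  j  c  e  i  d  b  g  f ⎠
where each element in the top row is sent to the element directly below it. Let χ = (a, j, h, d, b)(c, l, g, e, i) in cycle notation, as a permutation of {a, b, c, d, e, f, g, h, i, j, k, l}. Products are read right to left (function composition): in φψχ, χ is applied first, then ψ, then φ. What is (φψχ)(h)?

Apply the permutations in order: χ(h) = d, then ψ(d) = k, then φ(k) = j. So (φψχ)(h) = j.

j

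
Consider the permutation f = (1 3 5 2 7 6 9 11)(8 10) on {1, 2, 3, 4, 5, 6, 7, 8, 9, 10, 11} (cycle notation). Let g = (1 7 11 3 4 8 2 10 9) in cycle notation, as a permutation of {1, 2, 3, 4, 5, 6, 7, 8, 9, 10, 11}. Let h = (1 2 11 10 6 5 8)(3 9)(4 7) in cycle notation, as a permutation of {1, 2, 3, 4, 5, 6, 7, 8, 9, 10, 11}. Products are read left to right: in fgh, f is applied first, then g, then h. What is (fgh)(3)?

Chase 3: f(3) = 5; g(5) = 5; h(5) = 8. Hence (fgh)(3) = 8.

8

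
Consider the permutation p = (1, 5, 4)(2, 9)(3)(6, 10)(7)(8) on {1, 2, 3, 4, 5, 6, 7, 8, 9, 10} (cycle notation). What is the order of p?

6

The disjoint cycles have lengths 3, 2, 2, 1, 1, 1.
The order is lcm(3, 2, 2) = 6.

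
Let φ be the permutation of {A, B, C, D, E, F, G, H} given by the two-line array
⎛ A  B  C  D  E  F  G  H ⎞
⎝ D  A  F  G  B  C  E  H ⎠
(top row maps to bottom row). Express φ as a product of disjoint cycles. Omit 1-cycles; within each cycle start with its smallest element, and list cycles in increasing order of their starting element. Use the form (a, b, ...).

Start at A and follow images: A → D → G → E → B → A, giving the cycle (A, D, G, E, B).
Continuing from each remaining unvisited element yields (A, D, G, E, B)(C, F).

(A, D, G, E, B)(C, F)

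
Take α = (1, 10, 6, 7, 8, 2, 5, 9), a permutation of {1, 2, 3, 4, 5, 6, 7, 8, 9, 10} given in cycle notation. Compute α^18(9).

10

9 lies in the 8-cycle (1, 10, 6, 7, 8, 2, 5, 9).
Since the cycle has length 8, α^18 acts on it the same as α^2 (18 mod 8 = 2).
Stepping 2 places around the cycle: 9 → 1 → 10.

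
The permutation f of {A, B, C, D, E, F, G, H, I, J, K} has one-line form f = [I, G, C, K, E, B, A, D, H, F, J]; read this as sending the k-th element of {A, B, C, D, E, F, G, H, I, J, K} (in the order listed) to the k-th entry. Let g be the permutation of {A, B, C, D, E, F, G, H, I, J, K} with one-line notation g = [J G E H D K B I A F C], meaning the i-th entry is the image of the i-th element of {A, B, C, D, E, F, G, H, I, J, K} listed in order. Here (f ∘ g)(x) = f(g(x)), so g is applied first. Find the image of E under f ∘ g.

K

g(E) = D, then f(D) = K; composing gives (f ∘ g)(E) = K.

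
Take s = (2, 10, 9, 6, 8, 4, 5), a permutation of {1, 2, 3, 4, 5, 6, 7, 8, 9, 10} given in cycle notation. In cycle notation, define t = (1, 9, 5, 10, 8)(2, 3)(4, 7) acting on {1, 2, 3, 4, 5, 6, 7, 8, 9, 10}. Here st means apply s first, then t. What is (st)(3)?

s(3) = 3, then t(3) = 2; composing gives (st)(3) = 2.

2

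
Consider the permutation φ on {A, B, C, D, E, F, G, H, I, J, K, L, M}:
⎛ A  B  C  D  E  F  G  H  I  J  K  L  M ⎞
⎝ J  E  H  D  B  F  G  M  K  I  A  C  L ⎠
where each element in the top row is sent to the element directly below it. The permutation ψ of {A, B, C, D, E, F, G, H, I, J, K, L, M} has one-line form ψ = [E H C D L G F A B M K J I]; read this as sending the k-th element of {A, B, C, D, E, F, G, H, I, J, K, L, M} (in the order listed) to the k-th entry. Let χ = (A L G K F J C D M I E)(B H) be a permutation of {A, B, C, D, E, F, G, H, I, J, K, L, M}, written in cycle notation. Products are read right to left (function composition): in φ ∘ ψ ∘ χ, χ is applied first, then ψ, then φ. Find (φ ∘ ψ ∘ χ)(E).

(φ ∘ ψ ∘ χ)(E) = φ(ψ(χ(E))). χ(E) = A, then ψ(A) = E, then φ(E) = B, so the result is B.

B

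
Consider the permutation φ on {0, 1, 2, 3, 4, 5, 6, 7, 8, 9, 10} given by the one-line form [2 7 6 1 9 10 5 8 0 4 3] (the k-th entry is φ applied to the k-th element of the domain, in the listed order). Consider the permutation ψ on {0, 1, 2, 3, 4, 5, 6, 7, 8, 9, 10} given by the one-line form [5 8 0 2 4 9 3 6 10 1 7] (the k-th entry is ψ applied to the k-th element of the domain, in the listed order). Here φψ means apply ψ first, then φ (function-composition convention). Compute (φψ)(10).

(φψ)(10) = φ(ψ(10)). ψ(10) = 7, then φ(7) = 8. So (φψ)(10) = 8.

8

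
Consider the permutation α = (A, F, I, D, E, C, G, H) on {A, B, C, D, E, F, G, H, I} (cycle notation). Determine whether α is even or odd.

The cycle lengths are 8, 1.
A cycle is odd iff its length is even; α has 1 even-length cycle, so sgn(α) = (−1)^1 and α is odd.

odd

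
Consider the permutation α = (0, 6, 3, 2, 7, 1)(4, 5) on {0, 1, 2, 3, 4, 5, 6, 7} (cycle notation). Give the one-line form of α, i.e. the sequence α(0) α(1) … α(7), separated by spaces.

6 0 7 2 5 4 3 1

Reading each image from the cycles: 0→6, 1→0, 2→7, 3→2, 4→5, 5→4, 6→3, 7→1.
Listing these in domain order gives 6 0 7 2 5 4 3 1.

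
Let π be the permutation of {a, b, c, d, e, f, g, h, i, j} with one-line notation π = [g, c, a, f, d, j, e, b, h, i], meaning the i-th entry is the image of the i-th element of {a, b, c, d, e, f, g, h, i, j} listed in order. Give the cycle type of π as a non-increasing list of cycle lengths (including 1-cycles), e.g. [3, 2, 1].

The disjoint cycles are (a, g, e, d, f, j, i, h, b, c), with lengths 10 in non-increasing order.

[10]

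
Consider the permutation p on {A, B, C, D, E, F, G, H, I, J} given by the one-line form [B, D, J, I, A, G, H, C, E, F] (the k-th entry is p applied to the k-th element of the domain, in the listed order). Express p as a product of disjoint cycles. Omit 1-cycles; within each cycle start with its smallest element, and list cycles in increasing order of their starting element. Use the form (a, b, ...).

(A, B, D, I, E)(C, J, F, G, H)

Start at A and follow images: A → B → D → I → E → A, giving the cycle (A, B, D, I, E).
Repeating from the next unused element and collecting all non-trivial cycles gives (A, B, D, I, E)(C, J, F, G, H).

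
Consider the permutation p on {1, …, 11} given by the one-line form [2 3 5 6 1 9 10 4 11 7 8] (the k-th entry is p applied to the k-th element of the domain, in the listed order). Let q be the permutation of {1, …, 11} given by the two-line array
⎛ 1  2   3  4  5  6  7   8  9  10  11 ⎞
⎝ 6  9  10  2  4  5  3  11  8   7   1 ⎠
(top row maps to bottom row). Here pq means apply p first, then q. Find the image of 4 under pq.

5

p(4) = 6, then q(6) = 5; composing gives (pq)(4) = 5.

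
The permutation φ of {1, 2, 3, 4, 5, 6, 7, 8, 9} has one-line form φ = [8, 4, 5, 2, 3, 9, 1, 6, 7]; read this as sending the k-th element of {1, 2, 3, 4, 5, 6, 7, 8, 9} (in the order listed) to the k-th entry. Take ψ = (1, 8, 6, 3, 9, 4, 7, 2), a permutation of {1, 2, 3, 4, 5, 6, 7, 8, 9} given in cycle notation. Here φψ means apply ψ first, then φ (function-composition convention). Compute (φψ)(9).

2

First apply ψ: ψ(9) = 4, then φ(4) = 2. Thus (φψ)(9) = 2.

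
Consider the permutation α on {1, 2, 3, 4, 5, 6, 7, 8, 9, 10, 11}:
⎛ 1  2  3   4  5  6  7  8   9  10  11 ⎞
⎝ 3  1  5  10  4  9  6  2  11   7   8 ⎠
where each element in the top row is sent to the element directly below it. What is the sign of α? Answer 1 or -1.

1

In disjoint-cycle form the cycle lengths are 11.
A cycle of length ℓ contributes ℓ−1 transpositions, so α is a product of 10 transpositions — even.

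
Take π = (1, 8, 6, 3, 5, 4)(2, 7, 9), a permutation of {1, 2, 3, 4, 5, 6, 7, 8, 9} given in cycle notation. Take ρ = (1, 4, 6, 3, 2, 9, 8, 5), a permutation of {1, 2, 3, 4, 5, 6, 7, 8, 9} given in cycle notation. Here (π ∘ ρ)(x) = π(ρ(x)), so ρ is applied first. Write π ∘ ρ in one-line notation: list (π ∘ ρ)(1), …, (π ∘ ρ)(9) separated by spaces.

1 2 7 3 8 5 9 4 6

Chase each element through ρ then π: 1 → 4 → 1; 2 → 9 → 2; 3 → 2 → 7; 4 → 6 → 3; 5 → 1 → 8; 6 → 3 → 5; 7 → 7 → 9; 8 → 5 → 4; 9 → 8 → 6.
Collecting the images, π ∘ ρ = [1 2 7 3 8 5 9 4 6].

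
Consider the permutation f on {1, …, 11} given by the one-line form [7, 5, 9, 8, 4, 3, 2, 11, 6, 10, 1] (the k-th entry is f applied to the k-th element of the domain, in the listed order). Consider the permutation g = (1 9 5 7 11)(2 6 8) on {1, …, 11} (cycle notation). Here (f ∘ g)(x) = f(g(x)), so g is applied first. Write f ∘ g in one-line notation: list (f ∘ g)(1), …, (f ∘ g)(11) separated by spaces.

For each element, apply g then f: 1 → 9 → 6; 2 → 6 → 3; 3 → 3 → 9; 4 → 4 → 8; 5 → 7 → 2; 6 → 8 → 11; 7 → 11 → 1; 8 → 2 → 5; 9 → 5 → 4; 10 → 10 → 10; 11 → 1 → 7.
Collecting the images, f ∘ g = [6 3 9 8 2 11 1 5 4 10 7].

6 3 9 8 2 11 1 5 4 10 7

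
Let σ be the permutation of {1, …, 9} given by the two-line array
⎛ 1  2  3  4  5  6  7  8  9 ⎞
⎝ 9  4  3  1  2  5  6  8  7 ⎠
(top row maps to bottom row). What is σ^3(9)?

5

Tracing 9 → 7 → … returns to 9 after 7 steps, so 9 lies in a 7-cycle (1, 9, 7, 6, 5, 2, 4).
Advancing 3 steps from 9: 9 → 7 → 6 → 5.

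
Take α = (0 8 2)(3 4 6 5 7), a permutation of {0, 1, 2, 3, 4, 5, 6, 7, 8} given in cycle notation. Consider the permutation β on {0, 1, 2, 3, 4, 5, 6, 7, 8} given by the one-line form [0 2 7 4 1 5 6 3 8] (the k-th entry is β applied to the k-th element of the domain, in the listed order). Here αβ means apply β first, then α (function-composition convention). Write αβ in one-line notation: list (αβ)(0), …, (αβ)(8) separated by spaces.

8 0 3 6 1 7 5 4 2

(αβ)(x) = α(β(x)). Computing each image: α(β(0)) = α(0) = 8, α(β(1)) = α(2) = 0, α(β(2)) = α(7) = 3, α(β(3)) = α(4) = 6, α(β(4)) = α(1) = 1, α(β(5)) = α(5) = 7, α(β(6)) = α(6) = 5, α(β(7)) = α(3) = 4, α(β(8)) = α(8) = 2.
Hence αβ = [8 0 3 6 1 7 5 4 2].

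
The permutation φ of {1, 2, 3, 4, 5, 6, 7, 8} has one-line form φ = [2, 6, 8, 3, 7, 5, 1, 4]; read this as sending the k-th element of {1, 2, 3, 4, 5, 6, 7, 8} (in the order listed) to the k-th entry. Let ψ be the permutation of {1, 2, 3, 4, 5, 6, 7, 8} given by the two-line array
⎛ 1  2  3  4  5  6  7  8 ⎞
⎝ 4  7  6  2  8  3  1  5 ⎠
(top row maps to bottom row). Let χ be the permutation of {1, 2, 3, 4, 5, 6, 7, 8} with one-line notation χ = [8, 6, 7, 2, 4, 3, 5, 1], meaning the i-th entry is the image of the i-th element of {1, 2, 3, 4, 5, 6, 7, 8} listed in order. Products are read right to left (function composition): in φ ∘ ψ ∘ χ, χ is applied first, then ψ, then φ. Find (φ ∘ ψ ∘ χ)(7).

(φ ∘ ψ ∘ χ)(7) = φ(ψ(χ(7))). χ(7) = 5, then ψ(5) = 8, then φ(8) = 4, so the result is 4.

4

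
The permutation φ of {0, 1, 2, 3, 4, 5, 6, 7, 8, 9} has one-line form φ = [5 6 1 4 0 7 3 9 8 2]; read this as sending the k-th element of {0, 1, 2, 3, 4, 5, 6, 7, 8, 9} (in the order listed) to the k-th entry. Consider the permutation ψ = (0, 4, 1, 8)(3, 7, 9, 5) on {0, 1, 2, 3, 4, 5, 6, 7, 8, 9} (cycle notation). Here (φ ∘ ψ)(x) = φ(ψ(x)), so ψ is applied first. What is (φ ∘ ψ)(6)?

3

ψ(6) = 6, then φ(6) = 3; composing gives (φ ∘ ψ)(6) = 3.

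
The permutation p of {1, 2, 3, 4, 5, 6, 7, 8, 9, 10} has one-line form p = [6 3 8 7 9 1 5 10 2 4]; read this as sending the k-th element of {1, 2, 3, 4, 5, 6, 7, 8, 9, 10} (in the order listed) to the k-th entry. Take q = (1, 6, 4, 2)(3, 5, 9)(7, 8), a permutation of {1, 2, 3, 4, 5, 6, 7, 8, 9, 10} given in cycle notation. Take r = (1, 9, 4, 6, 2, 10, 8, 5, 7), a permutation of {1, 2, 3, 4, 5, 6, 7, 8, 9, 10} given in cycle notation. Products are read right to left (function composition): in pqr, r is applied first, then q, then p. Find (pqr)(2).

4

Chase 2: r(2) = 10; q(10) = 10; p(10) = 4. Hence (pqr)(2) = 4.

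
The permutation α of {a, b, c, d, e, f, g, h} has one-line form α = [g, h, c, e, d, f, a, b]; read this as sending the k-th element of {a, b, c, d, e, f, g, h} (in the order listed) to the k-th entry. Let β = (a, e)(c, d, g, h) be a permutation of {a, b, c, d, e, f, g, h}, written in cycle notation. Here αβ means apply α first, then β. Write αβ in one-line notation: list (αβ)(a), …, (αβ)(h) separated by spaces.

h c d a g f e b

(αβ)(x) = β(α(x)). Computing each image: β(α(a)) = β(g) = h, β(α(b)) = β(h) = c, β(α(c)) = β(c) = d, β(α(d)) = β(e) = a, β(α(e)) = β(d) = g, β(α(f)) = β(f) = f, β(α(g)) = β(a) = e, β(α(h)) = β(b) = b.
Hence αβ = [h c d a g f e b].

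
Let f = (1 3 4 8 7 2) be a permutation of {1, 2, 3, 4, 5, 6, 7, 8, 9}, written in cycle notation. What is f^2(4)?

7

4 lies in the 6-cycle (1 3 4 8 7 2).
Stepping 2 places around the cycle: 4 → 8 → 7.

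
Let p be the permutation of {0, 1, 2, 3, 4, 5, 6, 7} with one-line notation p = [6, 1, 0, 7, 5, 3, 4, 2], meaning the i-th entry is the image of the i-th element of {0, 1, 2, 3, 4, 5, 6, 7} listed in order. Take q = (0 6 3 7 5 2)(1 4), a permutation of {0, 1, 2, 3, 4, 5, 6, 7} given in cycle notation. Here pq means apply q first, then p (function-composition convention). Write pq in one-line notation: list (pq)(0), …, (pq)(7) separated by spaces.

4 5 6 2 1 0 7 3

(pq)(x) = p(q(x)). Computing each image: p(q(0)) = p(6) = 4, p(q(1)) = p(4) = 5, p(q(2)) = p(0) = 6, p(q(3)) = p(7) = 2, p(q(4)) = p(1) = 1, p(q(5)) = p(2) = 0, p(q(6)) = p(3) = 7, p(q(7)) = p(5) = 3.
Hence pq = [4 5 6 2 1 0 7 3].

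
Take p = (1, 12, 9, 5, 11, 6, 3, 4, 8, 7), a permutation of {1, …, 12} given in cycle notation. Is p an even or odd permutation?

The cycle lengths are 10, 1, 1.
A cycle of length ℓ contributes ℓ−1 transpositions, so p is a product of 9 transpositions — odd.

odd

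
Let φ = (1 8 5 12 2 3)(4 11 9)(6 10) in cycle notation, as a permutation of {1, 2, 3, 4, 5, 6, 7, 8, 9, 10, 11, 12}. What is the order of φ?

The cycle type of φ is (6, 3, 2, 1).
The order is lcm(6, 3, 2) = 6.

6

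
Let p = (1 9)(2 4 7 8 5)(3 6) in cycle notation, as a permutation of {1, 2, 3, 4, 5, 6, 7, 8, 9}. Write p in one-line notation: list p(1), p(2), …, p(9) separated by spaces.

Image by image: 1↦9, 2↦4, 3↦6, 4↦7, 5↦2, 6↦3, 7↦8, 8↦5, 9↦1.
Listing these in domain order gives 9 4 6 7 2 3 8 5 1.

9 4 6 7 2 3 8 5 1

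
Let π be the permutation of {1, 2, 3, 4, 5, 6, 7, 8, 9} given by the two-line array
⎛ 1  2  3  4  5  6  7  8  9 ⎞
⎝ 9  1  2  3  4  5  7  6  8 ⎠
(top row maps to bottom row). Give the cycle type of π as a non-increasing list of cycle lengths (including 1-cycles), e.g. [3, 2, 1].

[8, 1]

The disjoint cycles are (1, 9, 8, 6, 5, 4, 3, 2)(7), with lengths 8, 1 in non-increasing order.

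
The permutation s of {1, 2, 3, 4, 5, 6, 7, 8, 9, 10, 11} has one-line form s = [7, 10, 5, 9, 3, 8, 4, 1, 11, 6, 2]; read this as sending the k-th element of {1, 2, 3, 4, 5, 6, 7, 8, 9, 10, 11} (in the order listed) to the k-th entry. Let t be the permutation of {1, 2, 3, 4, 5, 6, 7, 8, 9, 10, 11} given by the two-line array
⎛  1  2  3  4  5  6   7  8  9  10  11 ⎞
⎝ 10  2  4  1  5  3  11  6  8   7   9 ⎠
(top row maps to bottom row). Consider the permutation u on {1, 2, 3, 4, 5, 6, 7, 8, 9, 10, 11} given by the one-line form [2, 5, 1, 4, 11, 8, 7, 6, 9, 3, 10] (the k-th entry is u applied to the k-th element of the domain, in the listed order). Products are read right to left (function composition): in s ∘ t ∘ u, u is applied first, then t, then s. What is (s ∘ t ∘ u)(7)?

2

Apply the permutations in order: u(7) = 7, then t(7) = 11, then s(11) = 2. So (s ∘ t ∘ u)(7) = 2.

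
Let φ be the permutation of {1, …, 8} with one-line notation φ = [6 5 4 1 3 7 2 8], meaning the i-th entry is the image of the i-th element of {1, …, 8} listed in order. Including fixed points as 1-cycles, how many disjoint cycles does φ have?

The cycle decomposition is (1 6 7 2 5 3 4)(8), which has 2 cycles (counting 1-cycles).

2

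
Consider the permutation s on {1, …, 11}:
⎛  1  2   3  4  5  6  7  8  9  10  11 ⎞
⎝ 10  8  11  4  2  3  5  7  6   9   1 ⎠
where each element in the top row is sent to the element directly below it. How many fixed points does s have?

1

The fixed points (elements with s(x) = x) are {4}, so there is 1.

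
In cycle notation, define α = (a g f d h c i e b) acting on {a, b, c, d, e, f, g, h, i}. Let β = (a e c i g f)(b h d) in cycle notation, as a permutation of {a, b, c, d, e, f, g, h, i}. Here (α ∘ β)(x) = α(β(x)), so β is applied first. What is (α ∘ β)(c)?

(α ∘ β)(c) = α(β(c)). β(c) = i, then α(i) = e. So (α ∘ β)(c) = e.

e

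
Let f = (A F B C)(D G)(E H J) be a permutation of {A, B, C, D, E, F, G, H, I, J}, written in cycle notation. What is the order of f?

12

The cycle type of f is (4, 3, 2, 1).
Since disjoint cycles commute, ord(f) = lcm(4, 3, 2) = 12.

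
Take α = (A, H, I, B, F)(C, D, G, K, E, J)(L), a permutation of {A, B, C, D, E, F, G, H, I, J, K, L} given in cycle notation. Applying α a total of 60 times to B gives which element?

B

B lies in the 5-cycle (A, H, I, B, F).
Powers repeat with period 5 on this cycle, and 60 mod 5 = 0, so α^60(B) = α^0(B).
So α^60(B) = B.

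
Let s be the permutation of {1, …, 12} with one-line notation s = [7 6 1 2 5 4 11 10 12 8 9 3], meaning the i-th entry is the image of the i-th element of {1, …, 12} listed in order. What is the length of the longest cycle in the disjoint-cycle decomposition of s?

6

Decomposing into disjoint cycles gives (1 7 11 9 12 3)(2 6 4)(8 10); the longest has length 6.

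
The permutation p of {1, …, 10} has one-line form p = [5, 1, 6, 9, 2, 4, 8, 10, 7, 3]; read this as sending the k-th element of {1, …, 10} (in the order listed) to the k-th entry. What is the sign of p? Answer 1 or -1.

In disjoint-cycle form the cycle lengths are 7, 3.
A cycle is odd iff its length is even; p has 0 even-length cycles, so sgn(p) = (−1)^0 and p is even.

1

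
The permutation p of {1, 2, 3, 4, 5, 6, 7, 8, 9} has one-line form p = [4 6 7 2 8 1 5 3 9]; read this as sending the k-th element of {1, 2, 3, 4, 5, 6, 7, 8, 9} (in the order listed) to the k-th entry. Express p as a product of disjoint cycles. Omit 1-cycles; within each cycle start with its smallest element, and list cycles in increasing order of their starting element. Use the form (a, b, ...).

(1, 4, 2, 6)(3, 7, 5, 8)

Start at 1 and follow images: 1 → 4 → 2 → 6 → 1, giving the cycle (1, 4, 2, 6).
Repeating from the next unused element and collecting all non-trivial cycles gives (1, 4, 2, 6)(3, 7, 5, 8).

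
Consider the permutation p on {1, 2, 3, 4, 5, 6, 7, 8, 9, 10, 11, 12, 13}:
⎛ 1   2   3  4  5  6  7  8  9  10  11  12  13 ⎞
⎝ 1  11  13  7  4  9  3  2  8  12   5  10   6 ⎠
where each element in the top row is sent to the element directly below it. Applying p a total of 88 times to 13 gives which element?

Tracing 13 → 6 → … returns to 13 after 10 steps, so 13 lies in a 10-cycle (2, 11, 5, 4, 7, 3, 13, 6, 9, 8).
On a 10-cycle, p^10 is the identity, so p^88 = p^8 there (88 ≡ 8 mod 10).
Advancing 8 steps from 13: 13 → 6 → 9 → 8 → 2 → 11 → 5 → 4 → 7.

7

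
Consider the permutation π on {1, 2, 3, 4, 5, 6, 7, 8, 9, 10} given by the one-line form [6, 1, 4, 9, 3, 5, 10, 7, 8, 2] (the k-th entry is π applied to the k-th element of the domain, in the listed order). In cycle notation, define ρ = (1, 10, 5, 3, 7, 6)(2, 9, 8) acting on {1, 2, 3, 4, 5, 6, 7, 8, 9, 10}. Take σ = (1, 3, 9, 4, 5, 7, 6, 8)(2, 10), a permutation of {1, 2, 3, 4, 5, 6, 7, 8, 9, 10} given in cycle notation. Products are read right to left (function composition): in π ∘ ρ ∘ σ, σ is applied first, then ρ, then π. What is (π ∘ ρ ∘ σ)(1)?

Chase 1: σ(1) = 3; ρ(3) = 7; π(7) = 10. Hence (π ∘ ρ ∘ σ)(1) = 10.

10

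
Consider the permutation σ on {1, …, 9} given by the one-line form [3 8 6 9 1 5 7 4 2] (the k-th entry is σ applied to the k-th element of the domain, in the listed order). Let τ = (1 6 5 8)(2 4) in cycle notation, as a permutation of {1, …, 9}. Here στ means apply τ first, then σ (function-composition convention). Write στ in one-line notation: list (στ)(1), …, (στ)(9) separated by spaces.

(στ)(x) = σ(τ(x)). Computing each image: σ(τ(1)) = σ(6) = 5, σ(τ(2)) = σ(4) = 9, σ(τ(3)) = σ(3) = 6, σ(τ(4)) = σ(2) = 8, σ(τ(5)) = σ(8) = 4, σ(τ(6)) = σ(5) = 1, σ(τ(7)) = σ(7) = 7, σ(τ(8)) = σ(1) = 3, σ(τ(9)) = σ(9) = 2.
Hence στ = [5 9 6 8 4 1 7 3 2].

5 9 6 8 4 1 7 3 2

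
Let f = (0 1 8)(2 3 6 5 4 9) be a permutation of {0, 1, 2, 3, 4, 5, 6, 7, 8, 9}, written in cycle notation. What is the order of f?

The disjoint cycles have lengths 6, 3, 1.
The order of f is the least common multiple of its cycle lengths: lcm(6, 3) = 6.

6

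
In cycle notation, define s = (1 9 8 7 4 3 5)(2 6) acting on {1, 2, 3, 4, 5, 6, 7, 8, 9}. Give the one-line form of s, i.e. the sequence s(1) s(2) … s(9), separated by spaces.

Reading each image from the cycles: 1↦9, 2↦6, 3↦5, 4↦3, 5↦1, 6↦2, 7↦4, 8↦7, 9↦8.
So the one-line form is 9 6 5 3 1 2 4 7 8.

9 6 5 3 1 2 4 7 8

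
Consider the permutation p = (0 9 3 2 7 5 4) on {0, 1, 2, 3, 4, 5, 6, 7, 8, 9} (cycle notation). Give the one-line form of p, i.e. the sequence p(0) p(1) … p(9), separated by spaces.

Image by image: 0→9, 1→1, 2→7, 3→2, 4→0, 5→4, 6→6, 7→5, 8→8, 9→3.
So the one-line form is 9 1 7 2 0 4 6 5 8 3.

9 1 7 2 0 4 6 5 8 3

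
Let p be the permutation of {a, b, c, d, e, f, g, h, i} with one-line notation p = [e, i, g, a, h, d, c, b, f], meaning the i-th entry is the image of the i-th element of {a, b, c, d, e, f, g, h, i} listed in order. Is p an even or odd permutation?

odd

In disjoint-cycle form the cycle lengths are 7, 2.
A cycle of length ℓ contributes ℓ−1 transpositions, so p is a product of 6 + 1 = 7 transpositions — odd.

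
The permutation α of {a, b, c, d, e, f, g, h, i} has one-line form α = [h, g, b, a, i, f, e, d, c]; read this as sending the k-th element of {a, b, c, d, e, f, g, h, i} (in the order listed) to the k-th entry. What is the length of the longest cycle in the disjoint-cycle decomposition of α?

5

Decomposing into disjoint cycles gives (a, h, d)(b, g, e, i, c); the longest has length 5.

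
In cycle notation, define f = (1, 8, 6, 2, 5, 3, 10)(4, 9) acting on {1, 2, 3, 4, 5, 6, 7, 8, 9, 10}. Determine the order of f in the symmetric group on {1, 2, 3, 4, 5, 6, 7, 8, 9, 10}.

The cycle type of f is (7, 2, 1).
The order is lcm(7, 2) = 14.

14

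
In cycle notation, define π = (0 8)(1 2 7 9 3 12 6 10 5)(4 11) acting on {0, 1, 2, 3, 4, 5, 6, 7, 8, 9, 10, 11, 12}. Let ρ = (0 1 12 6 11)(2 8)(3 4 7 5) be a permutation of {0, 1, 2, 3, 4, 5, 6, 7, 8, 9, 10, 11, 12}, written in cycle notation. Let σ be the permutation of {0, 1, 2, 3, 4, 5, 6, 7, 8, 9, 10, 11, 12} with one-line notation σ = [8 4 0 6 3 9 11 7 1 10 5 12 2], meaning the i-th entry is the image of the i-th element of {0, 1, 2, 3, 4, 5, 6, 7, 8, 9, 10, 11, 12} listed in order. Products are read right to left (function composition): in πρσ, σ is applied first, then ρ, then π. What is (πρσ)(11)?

10

Chase 11: σ(11) = 12; ρ(12) = 6; π(6) = 10. Hence (πρσ)(11) = 10.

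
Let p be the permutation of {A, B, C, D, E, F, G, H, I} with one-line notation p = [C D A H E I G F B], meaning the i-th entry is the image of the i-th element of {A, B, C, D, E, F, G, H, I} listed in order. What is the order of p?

10

The disjoint-cycle form of p has cycle lengths 5, 2, 1, 1.
The order of p is the least common multiple of its cycle lengths: lcm(5, 2) = 10.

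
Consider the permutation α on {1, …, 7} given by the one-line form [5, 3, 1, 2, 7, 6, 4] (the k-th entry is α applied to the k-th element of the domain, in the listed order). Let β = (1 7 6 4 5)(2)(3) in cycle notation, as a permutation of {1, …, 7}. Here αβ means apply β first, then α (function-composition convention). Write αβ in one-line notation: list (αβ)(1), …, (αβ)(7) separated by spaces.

4 3 1 7 5 2 6

Chase each element through β then α: 1 → 7 → 4; 2 → 2 → 3; 3 → 3 → 1; 4 → 5 → 7; 5 → 1 → 5; 6 → 4 → 2; 7 → 6 → 6.
Collecting the images, αβ = [4 3 1 7 5 2 6].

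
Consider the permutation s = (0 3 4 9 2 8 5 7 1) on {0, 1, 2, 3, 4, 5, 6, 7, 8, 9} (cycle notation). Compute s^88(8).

9

8 lies in the 9-cycle (0 3 4 9 2 8 5 7 1).
Powers repeat with period 9 on this cycle, and 88 mod 9 = 7, so s^88(8) = s^7(8).
Advancing 7 steps from 8: 8 → 5 → 7 → 1 → 0 → 3 → 4 → 9.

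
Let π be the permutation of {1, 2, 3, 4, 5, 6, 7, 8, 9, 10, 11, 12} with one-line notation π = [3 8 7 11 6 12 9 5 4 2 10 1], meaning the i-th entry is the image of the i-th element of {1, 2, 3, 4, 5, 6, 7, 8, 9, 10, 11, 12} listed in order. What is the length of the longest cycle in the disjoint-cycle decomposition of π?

12

Decomposing into disjoint cycles gives (1, 3, 7, 9, 4, 11, 10, 2, 8, 5, 6, 12); the longest has length 12.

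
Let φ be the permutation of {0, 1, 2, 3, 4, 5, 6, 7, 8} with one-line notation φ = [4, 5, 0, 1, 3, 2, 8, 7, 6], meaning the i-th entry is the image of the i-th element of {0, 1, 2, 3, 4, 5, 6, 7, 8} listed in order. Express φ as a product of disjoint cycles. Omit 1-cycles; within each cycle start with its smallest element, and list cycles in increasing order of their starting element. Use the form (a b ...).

(0 4 3 1 5 2)(6 8)

From 0: 0 → 4 → 3 → 1 → 5 → 2 → 0, closing the cycle (0 4 3 1 5 2).
Continuing from each remaining unvisited element yields (0 4 3 1 5 2)(6 8).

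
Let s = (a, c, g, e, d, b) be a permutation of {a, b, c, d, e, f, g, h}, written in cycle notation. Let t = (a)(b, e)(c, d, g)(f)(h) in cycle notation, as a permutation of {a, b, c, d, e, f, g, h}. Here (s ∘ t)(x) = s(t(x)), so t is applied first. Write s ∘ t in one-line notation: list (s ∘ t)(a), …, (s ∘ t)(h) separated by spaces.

c d b e a f g h

(s ∘ t)(x) = s(t(x)). Computing each image: s(t(a)) = s(a) = c, s(t(b)) = s(e) = d, s(t(c)) = s(d) = b, s(t(d)) = s(g) = e, s(t(e)) = s(b) = a, s(t(f)) = s(f) = f, s(t(g)) = s(c) = g, s(t(h)) = s(h) = h.
Hence s ∘ t = [c d b e a f g h].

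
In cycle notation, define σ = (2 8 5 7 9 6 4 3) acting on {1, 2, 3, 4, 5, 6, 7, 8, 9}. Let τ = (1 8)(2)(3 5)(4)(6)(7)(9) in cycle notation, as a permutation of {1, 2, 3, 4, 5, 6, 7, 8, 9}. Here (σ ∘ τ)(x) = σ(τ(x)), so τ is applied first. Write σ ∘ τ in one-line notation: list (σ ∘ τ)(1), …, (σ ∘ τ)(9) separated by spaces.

5 8 7 3 2 4 9 1 6

Chase each element through τ then σ: 1 → 8 → 5; 2 → 2 → 8; 3 → 5 → 7; 4 → 4 → 3; 5 → 3 → 2; 6 → 6 → 4; 7 → 7 → 9; 8 → 1 → 1; 9 → 9 → 6.
Collecting the images, σ ∘ τ = [5 8 7 3 2 4 9 1 6].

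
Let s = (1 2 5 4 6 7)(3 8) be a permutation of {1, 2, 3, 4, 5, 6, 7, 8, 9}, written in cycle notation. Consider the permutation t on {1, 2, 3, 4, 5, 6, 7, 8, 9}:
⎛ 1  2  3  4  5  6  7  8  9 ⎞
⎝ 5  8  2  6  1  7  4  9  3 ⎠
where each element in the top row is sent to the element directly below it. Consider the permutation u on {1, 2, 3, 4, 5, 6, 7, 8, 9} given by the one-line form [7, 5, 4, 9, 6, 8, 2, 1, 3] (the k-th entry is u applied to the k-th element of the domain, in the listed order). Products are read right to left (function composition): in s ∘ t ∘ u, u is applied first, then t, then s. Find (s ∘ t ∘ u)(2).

Apply the permutations in order: u(2) = 5, then t(5) = 1, then s(1) = 2. So (s ∘ t ∘ u)(2) = 2.

2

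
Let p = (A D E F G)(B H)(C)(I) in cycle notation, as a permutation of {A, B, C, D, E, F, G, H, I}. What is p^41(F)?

F lies in the 5-cycle (A D E F G).
On a 5-cycle, p^5 is the identity, so p^41 = p^1 there (41 ≡ 1 mod 5).
Advancing 1 step from F: F → G.

G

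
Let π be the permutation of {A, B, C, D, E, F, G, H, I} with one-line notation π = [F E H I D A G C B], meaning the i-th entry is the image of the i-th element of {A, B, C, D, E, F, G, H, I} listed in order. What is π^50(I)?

E

Tracing I → B → … returns to I after 4 steps, so I lies in a 4-cycle (B E D I).
Powers repeat with period 4 on this cycle, and 50 mod 4 = 2, so π^50(I) = π^2(I).
Stepping 2 places around the cycle: I → B → E.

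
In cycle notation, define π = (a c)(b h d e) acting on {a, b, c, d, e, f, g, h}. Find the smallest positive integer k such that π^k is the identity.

The cycle type of π is (4, 2, 1, 1).
The order is lcm(4, 2) = 4.

4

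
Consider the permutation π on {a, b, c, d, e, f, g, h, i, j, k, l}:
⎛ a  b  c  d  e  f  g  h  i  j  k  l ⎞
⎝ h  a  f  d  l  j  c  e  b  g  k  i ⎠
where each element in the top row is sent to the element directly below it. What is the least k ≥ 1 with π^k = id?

Decomposing into disjoint cycles gives cycle lengths 6, 4, 1, 1.
The order is lcm(6, 4) = 12.

12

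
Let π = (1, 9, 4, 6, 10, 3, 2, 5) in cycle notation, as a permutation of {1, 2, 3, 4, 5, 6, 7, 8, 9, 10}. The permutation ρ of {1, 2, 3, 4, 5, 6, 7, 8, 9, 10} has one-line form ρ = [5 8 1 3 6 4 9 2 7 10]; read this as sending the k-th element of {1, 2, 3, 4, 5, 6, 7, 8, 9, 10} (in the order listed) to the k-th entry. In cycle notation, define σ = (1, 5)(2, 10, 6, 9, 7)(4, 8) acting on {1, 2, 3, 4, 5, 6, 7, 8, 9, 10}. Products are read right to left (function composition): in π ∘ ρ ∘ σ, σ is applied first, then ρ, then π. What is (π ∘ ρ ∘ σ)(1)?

10

(π ∘ ρ ∘ σ)(1) = π(ρ(σ(1))). σ(1) = 5, then ρ(5) = 6, then π(6) = 10, so the result is 10.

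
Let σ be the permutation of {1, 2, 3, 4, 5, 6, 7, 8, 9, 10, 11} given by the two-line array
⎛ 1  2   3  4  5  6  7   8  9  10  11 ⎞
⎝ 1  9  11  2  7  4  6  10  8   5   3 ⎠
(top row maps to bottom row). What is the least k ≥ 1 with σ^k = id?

8

Writing σ as disjoint cycles, the cycle lengths are 8, 2, 1.
Since disjoint cycles commute, ord(σ) = lcm(8, 2) = 8.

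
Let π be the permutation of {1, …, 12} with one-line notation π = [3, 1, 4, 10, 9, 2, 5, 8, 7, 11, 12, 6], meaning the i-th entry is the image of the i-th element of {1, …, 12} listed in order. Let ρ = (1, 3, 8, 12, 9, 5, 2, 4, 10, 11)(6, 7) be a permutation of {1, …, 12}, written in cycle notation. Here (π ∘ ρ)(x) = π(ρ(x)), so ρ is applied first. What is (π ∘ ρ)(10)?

(π ∘ ρ)(10) = π(ρ(10)). ρ(10) = 11, then π(11) = 12. So (π ∘ ρ)(10) = 12.

12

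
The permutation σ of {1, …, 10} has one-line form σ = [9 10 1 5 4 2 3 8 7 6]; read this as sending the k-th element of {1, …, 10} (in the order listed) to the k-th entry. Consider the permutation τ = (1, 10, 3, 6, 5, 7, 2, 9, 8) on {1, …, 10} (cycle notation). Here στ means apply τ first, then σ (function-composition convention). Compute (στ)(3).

2

(στ)(3) = σ(τ(3)). τ(3) = 6, then σ(6) = 2. So (στ)(3) = 2.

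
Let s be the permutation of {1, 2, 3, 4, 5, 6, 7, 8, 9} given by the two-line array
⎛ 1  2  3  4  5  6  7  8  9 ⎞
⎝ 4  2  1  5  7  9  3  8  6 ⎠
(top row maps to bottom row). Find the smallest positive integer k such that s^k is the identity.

Writing s as disjoint cycles, the cycle lengths are 5, 2, 1, 1.
The order of s is the least common multiple of its cycle lengths: lcm(5, 2) = 10.

10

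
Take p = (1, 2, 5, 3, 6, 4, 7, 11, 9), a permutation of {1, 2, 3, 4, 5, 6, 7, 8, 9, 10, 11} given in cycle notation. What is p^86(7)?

7 lies in the 9-cycle (1, 2, 5, 3, 6, 4, 7, 11, 9).
On a 9-cycle, p^9 is the identity, so p^86 = p^5 there (86 ≡ 5 mod 9).
Advancing 5 steps from 7: 7 → 11 → 9 → 1 → 2 → 5.

5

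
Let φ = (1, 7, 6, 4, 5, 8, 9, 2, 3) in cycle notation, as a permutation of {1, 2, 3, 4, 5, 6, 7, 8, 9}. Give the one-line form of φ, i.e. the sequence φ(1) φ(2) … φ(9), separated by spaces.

Reading each image from the cycles: 1→7, 2→3, 3→1, 4→5, 5→8, 6→4, 7→6, 8→9, 9→2.
So the one-line form is 7 3 1 5 8 4 6 9 2.

7 3 1 5 8 4 6 9 2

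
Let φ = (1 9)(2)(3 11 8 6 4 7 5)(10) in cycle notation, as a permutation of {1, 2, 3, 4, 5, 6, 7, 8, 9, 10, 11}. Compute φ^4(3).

4

3 lies in the 7-cycle (3 11 8 6 4 7 5).
Advancing 4 steps from 3: 3 → 11 → 8 → 6 → 4.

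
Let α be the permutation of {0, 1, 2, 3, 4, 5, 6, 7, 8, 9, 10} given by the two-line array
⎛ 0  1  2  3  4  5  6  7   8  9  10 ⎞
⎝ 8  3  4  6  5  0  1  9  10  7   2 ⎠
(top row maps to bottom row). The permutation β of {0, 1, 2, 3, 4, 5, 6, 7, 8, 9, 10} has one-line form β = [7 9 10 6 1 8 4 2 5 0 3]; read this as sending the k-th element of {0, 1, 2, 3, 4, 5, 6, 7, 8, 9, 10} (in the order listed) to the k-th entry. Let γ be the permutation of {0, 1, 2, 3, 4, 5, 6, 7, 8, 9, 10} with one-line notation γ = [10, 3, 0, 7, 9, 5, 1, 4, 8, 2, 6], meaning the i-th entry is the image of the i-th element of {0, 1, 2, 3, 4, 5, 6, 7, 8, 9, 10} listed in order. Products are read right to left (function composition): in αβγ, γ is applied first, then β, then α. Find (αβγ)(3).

(αβγ)(3) = α(β(γ(3))). γ(3) = 7, then β(7) = 2, then α(2) = 4, so the result is 4.

4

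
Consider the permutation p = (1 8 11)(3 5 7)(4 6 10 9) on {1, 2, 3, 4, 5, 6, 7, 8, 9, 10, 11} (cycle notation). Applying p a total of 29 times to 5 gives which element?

5 lies in the 3-cycle (3 5 7).
Powers repeat with period 3 on this cycle, and 29 mod 3 = 2, so p^29(5) = p^2(5).
Stepping 2 places around the cycle: 5 → 7 → 3.

3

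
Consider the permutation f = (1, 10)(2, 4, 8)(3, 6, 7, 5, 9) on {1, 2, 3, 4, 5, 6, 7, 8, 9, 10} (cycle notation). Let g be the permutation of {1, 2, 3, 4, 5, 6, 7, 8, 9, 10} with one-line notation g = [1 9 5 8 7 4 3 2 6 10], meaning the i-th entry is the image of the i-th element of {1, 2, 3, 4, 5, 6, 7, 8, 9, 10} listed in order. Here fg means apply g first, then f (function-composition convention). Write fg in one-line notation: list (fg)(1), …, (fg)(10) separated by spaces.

10 3 9 2 5 8 6 4 7 1

For each element, apply g then f: 1 → 1 → 10; 2 → 9 → 3; 3 → 5 → 9; 4 → 8 → 2; 5 → 7 → 5; 6 → 4 → 8; 7 → 3 → 6; 8 → 2 → 4; 9 → 6 → 7; 10 → 10 → 1.
So fg in one-line form is 10 3 9 2 5 8 6 4 7 1.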